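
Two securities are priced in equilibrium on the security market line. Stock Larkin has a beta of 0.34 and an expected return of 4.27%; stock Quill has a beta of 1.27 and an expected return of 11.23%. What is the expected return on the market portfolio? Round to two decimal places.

Both satisfy E(R) = R_f + β·MRP, so the slope of the SML is
MRP = (11.23% − 4.27%) / (1.27 − 0.34) = 6.96% / 0.93 = 7.4839%
R_f = E(R_Larkin) − β_Larkin·MRP = 4.27% − 0.34 × 7.4839% = 1.7255%
E(R_m) = R_f + MRP = 1.7255% + 7.4839% = 9.21%

9.21%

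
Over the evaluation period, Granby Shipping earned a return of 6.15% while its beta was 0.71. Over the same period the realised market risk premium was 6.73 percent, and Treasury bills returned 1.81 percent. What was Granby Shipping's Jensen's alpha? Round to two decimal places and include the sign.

-0.44%

CAPM benchmark = R_f + β(R_m − R_f) = 1.81% + 0.71 × 6.73% = 6.5883%
α = actual − benchmark = 6.15% − 6.5883% = -0.44%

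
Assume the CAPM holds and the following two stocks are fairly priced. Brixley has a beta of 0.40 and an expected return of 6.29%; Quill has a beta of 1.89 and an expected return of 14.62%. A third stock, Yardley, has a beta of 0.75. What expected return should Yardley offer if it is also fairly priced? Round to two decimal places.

8.25%

MRP (SML slope) = (14.62% − 6.29%) / (1.89 − 0.40) = 8.33% / 1.49 = 5.5906%
R_f (intercept) = 6.29% − 0.40 × 5.5906% = 4.0538%
E(R_Yardley) = R_f + β × MRP = 4.0538% + 0.75 × 5.5906% = 8.25%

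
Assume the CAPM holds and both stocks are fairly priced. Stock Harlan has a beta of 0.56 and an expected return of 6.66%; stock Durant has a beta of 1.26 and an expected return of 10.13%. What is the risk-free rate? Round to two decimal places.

Both satisfy E(R) = R_f + β·MRP, so the slope of the SML is
MRP = (10.13% − 6.66%) / (1.26 − 0.56) = 3.47% / 0.70 = 4.9571%
R_f = E(R_Harlan) − β_Harlan·MRP = 6.66% − 0.56 × 4.9571% = 3.8840%

3.88%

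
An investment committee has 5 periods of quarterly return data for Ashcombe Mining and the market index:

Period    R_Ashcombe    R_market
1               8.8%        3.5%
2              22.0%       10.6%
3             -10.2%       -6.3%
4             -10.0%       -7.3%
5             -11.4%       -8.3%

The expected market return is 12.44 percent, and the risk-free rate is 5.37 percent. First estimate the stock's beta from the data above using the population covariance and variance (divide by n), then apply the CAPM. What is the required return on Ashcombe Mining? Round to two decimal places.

18.12%

Mean R_i = (8.8 + 22.0 − 10.2 − 10.0 − 11.4) / 5 = -0.1600%
Mean R_m = (3.5 + 10.6 − 6.3 − 7.3 − 8.3) / 5 = -1.5600%
Σ(R_i − R̄_i)(R_m − R̄_m) = 494.6320  ⇒  Cov = 494.6320 / 5 = 98.9264
Σ(R_m − R̄_m)² = 274.3120  ⇒  Var(R_m) = 274.3120 / 5 = 54.8624
β = Cov / Var(R_m) = 98.9264 / 54.8624 = 1.8032
MRP = 12.44% − 5.37% = 7.07%
E(R) = R_f + β × MRP = 5.37% + 1.8032 × 7.07% = 18.12%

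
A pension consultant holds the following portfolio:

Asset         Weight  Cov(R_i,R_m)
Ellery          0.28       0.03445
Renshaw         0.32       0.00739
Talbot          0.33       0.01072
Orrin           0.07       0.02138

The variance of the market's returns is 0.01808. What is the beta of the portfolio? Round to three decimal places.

0.943

β_Ellery = 0.03445 / 0.01808 = 1.9054
β_Renshaw = 0.00739 / 0.01808 = 0.4087
β_Talbot = 0.01072 / 0.01808 = 0.5929
β_Orrin = 0.02138 / 0.01808 = 1.1825
β_P = Σ w_i β_i = 0.28×1.9054 + 0.32×0.4087 + 0.33×0.5929 + 0.07×1.1825 = 0.9427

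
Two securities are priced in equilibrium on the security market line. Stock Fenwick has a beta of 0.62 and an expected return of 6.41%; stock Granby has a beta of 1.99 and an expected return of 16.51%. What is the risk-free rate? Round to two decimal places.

1.84%

Both satisfy E(R) = R_f + β·MRP, so the slope of the SML is
MRP = (16.51% − 6.41%) / (1.99 − 0.62) = 10.10% / 1.37 = 7.3723%
R_f = E(R_Fenwick) − β_Fenwick·MRP = 6.41% − 0.62 × 7.3723% = 1.8392%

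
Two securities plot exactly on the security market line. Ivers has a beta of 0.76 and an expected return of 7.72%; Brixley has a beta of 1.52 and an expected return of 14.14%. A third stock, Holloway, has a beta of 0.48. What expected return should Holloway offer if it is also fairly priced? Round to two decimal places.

MRP (SML slope) = (14.14% − 7.72%) / (1.52 − 0.76) = 6.42% / 0.76 = 8.4474%
R_f (intercept) = 7.72% − 0.76 × 8.4474% = 1.3000%
E(R_Holloway) = R_f + β × MRP = 1.3000% + 0.48 × 8.4474% = 5.35%

5.35%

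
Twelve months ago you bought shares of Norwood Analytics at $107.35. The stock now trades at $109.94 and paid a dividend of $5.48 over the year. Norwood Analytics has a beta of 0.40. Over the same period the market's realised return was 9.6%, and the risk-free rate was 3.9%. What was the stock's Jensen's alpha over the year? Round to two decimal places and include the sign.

+1.34%

Realised HPR = (P1 + D1 − P0) / P0 = (109.94 + 5.48 − 107.35) / 107.35 = 8.07 / 107.35 = 7.5175%
MRP = 9.6% − 3.9% = 5.70%
CAPM required = R_f + β·MRP = 3.9% + 0.40 × 5.7% = 6.1800%
α = realised − required = 7.5175% − 6.1800% = +1.34%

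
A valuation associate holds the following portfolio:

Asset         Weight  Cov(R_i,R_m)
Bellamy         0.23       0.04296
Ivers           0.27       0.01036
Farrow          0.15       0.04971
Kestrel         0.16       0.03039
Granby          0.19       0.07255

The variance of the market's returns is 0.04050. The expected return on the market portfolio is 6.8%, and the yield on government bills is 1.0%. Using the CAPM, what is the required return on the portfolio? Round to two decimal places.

6.55%

β_Bellamy = 0.04296 / 0.04050 = 1.0607
β_Ivers = 0.01036 / 0.04050 = 0.2558
β_Farrow = 0.04971 / 0.04050 = 1.2274
β_Kestrel = 0.03039 / 0.04050 = 0.7504
β_Granby = 0.07255 / 0.04050 = 1.7914
β_P = Σ w_i β_i = 0.23×1.0607 + 0.27×0.2558 + 0.15×1.2274 + 0.16×0.7504 + 0.19×1.7914 = 0.9576
MRP = 6.8% − 1.0% = 5.80%
E(R_P) = R_f + β_P × MRP = 1.0% + 0.9576 × 5.8% = 6.55%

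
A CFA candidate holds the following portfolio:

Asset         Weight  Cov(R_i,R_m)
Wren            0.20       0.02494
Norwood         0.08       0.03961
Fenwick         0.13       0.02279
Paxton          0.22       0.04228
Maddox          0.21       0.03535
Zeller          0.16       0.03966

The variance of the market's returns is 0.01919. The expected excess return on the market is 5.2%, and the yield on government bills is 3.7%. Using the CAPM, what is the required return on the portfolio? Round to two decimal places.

12.96%

β_Wren = 0.02494 / 0.01919 = 1.2996
β_Norwood = 0.03961 / 0.01919 = 2.0641
β_Fenwick = 0.02279 / 0.01919 = 1.1876
β_Paxton = 0.04228 / 0.01919 = 2.2032
β_Maddox = 0.03535 / 0.01919 = 1.8421
β_Zeller = 0.03966 / 0.01919 = 2.0667
β_P = Σ w_i β_i = 0.20×1.2996 + 0.08×2.0641 + 0.13×1.1876 + 0.22×2.2032 + 0.21×1.8421 + 0.16×2.0667 = 1.7817
E(R_P) = R_f + β_P × MRP = 3.7% + 1.7817 × 5.2% = 12.96%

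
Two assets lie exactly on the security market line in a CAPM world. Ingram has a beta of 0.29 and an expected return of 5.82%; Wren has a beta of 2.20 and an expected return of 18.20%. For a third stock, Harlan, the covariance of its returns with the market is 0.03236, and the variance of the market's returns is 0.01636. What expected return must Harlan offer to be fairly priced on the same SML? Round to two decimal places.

MRP = (18.20% − 5.82%) / (2.20 − 0.29) = 6.4817%
R_f = 5.82% − 0.29 × 6.4817% = 3.9403%
β_Harlan = Cov / Var(R_m) = 0.03236 / 0.01636 = 1.9780
E(R_Harlan) = R_f + β × MRP = 3.9403% + 1.9780 × 6.4817% = 16.76%

16.76%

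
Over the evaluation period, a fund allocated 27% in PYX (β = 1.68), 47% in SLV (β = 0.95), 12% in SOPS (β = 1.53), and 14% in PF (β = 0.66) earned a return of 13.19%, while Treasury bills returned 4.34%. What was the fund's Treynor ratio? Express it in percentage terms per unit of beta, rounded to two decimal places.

7.52%

β_P = 0.27×1.68 + 0.47×0.95 + 0.12×1.53 + 0.14×0.66 = 1.1761
Treynor = (R_P − R_f) / β_P = (13.19% − 4.34%) / 1.1761 = 8.85% / 1.1761 = 7.52%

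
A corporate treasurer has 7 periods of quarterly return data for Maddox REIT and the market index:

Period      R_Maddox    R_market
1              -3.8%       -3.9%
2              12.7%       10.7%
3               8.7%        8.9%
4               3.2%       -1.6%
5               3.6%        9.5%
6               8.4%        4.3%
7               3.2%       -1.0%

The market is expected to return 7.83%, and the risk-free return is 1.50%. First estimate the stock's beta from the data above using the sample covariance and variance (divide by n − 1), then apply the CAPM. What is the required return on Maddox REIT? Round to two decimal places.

Mean R_i = (-3.8 + 12.7 + 8.7 + 3.2 + 3.6 + 8.4 + 3.2) / 7 = 5.1429%
Mean R_m = (-3.9 + 10.7 + 8.9 − 1.6 + 9.5 + 4.3 − 1.0) / 7 = 3.8429%
Σ(R_i − R̄_i)(R_m − R̄_m) = 151.7971  ⇒  Cov = 151.7971 / 6 = 25.2995
Σ(R_m − R̄_m)² = 217.8371  ⇒  Var(R_m) = 217.8371 / 6 = 36.3062
β = Cov / Var(R_m) = 25.2995 / 36.3062 = 0.6968
MRP = 7.83% − 1.50% = 6.33%
E(R) = R_f + β × MRP = 1.50% + 0.6968 × 6.33% = 5.91%

5.91%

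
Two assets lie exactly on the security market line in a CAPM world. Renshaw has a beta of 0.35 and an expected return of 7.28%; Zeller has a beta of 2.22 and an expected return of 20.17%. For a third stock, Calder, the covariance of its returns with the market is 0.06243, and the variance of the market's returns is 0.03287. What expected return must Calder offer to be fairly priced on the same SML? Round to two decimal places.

17.96%

MRP = (20.17% − 7.28%) / (2.22 − 0.35) = 6.8930%
R_f = 7.28% − 0.35 × 6.8930% = 4.8675%
β_Calder = Cov / Var(R_m) = 0.06243 / 0.03287 = 1.8993
E(R_Calder) = R_f + β × MRP = 4.8675% + 1.8993 × 6.8930% = 17.96%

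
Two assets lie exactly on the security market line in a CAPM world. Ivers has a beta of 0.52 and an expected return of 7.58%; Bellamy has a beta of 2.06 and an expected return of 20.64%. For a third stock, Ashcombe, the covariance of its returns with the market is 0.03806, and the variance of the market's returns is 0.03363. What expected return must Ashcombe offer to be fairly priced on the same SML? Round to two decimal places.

12.77%

MRP = (20.64% − 7.58%) / (2.06 − 0.52) = 8.4805%
R_f = 7.58% − 0.52 × 8.4805% = 3.1701%
β_Ashcombe = Cov / Var(R_m) = 0.03806 / 0.03363 = 1.1317
E(R_Ashcombe) = R_f + β × MRP = 3.1701% + 1.1317 × 8.4805% = 12.77%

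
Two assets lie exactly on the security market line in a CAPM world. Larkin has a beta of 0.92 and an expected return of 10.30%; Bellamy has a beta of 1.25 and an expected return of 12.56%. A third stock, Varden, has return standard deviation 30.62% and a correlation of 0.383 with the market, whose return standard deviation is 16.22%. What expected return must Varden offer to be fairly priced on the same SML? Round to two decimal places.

8.95%

MRP = (12.56% − 10.30%) / (1.25 − 0.92) = 6.8485%
R_f = 10.30% − 0.92 × 6.8485% = 3.9994%
β_Varden = ρ·σ_i/σ_m = 0.383 × 30.62 / 16.22 = 0.7230
E(R_Varden) = R_f + β × MRP = 3.9994% + 0.7230 × 6.8485% = 8.95%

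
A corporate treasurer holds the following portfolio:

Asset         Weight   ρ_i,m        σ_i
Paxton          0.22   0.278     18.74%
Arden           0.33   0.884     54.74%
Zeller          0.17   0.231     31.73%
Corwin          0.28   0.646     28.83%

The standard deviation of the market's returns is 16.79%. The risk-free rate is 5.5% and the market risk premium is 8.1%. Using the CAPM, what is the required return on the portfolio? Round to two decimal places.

β_Paxton = 0.278 × 18.74% / 16.79% = 0.3103
β_Arden = 0.884 × 54.74% / 16.79% = 2.8821
β_Zeller = 0.231 × 31.73% / 16.79% = 0.4365
β_Corwin = 0.646 × 28.83% / 16.79% = 1.1092
β_P = Σ w_i β_i = 0.22×0.3103 + 0.33×2.8821 + 0.17×0.4365 + 0.28×1.1092 = 1.4041
E(R_P) = R_f + β_P × MRP = 5.5% + 1.4041 × 8.1% = 16.87%

16.87%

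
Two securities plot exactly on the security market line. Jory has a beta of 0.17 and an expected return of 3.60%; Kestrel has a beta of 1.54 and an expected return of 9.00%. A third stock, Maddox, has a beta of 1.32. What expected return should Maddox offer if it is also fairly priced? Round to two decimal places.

8.13%

MRP (SML slope) = (9.00% − 3.60%) / (1.54 − 0.17) = 5.40% / 1.37 = 3.9416%
R_f (intercept) = 3.60% − 0.17 × 3.9416% = 2.9299%
E(R_Maddox) = R_f + β × MRP = 2.9299% + 1.32 × 3.9416% = 8.13%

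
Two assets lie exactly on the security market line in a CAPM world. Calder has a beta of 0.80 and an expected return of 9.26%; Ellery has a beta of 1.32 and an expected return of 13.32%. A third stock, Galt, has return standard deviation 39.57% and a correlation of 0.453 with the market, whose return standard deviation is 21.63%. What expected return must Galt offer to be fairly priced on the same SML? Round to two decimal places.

MRP = (13.32% − 9.26%) / (1.32 − 0.80) = 7.8077%
R_f = 9.26% − 0.80 × 7.8077% = 3.0138%
β_Galt = ρ·σ_i/σ_m = 0.453 × 39.57 / 21.63 = 0.8287
E(R_Galt) = R_f + β × MRP = 3.0138% + 0.8287 × 7.8077% = 9.48%

9.48%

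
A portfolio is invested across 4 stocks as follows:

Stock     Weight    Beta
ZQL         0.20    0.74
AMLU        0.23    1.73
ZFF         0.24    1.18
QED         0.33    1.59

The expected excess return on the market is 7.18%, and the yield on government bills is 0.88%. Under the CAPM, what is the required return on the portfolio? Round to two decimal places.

10.60%

β_P = Σ w_i β_i = 0.20×0.74 + 0.23×1.73 + 0.24×1.18 + 0.33×1.59 = 1.3538
E(R_P) = R_f + β_P × MRP = 0.88% + 1.3538 × 7.18% = 10.60%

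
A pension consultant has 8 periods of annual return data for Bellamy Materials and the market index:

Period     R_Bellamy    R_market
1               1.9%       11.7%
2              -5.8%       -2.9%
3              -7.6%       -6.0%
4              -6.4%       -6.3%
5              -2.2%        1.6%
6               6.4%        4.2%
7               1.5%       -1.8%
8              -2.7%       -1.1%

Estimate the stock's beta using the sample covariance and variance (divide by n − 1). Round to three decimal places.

Mean R_i = (1.9 − 5.8 − 7.6 − 6.4 − 2.2 + 6.4 + 1.5 − 2.7) / 8 = -1.8625%
Mean R_m = (11.7 − 2.9 − 6.0 − 6.3 + 1.6 + 4.2 − 1.8 − 1.1) / 8 = -0.0750%
Σ(R_i − R̄_i)(R_m − R̄_m) = 147.4825  ⇒  Cov = 147.4825 / 7 = 21.0689
Σ(R_m − R̄_m)² = 245.5950  ⇒  Var(R_m) = 245.5950 / 7 = 35.0850
β = Cov / Var(R_m) = 21.0689 / 35.0850 = 0.6005

0.601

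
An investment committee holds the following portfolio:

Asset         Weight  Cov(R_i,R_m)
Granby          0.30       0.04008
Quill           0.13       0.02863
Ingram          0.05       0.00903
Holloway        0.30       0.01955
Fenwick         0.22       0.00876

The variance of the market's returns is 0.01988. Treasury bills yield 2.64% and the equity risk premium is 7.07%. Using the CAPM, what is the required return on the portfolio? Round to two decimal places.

β_Granby = 0.04008 / 0.01988 = 2.0161
β_Quill = 0.02863 / 0.01988 = 1.4401
β_Ingram = 0.00903 / 0.01988 = 0.4542
β_Holloway = 0.01955 / 0.01988 = 0.9834
β_Fenwick = 0.00876 / 0.01988 = 0.4406
β_P = Σ w_i β_i = 0.30×2.0161 + 0.13×1.4401 + 0.05×0.4542 + 0.30×0.9834 + 0.22×0.4406 = 1.2067
E(R_P) = R_f + β_P × MRP = 2.64% + 1.2067 × 7.07% = 11.17%

11.17%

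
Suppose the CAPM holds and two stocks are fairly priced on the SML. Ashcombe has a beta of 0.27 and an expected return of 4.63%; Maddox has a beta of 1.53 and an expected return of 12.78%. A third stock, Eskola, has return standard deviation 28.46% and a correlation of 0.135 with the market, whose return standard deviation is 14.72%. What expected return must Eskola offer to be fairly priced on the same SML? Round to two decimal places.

MRP = (12.78% − 4.63%) / (1.53 − 0.27) = 6.4683%
R_f = 4.63% − 0.27 × 6.4683% = 2.8836%
β_Eskola = ρ·σ_i/σ_m = 0.135 × 28.46 / 14.72 = 0.2610
E(R_Eskola) = R_f + β × MRP = 2.8836% + 0.2610 × 6.4683% = 4.57%

4.57%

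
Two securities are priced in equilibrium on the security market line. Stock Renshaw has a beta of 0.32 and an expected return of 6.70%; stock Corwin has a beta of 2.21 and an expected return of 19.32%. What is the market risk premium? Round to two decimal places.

6.68%

Both satisfy E(R) = R_f + β·MRP, so the slope of the SML is
MRP = (19.32% − 6.70%) / (2.21 − 0.32) = 12.62% / 1.89 = 6.6772%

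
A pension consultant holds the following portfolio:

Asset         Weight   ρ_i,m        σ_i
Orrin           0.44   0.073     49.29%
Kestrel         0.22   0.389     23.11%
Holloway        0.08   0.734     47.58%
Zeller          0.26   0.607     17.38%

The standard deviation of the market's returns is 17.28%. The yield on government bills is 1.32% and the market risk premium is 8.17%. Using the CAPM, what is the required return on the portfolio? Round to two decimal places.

5.62%

β_Orrin = 0.073 × 49.29% / 17.28% = 0.2082
β_Kestrel = 0.389 × 23.11% / 17.28% = 0.5202
β_Holloway = 0.734 × 47.58% / 17.28% = 2.0210
β_Zeller = 0.607 × 17.38% / 17.28% = 0.6105
β_P = Σ w_i β_i = 0.44×0.2082 + 0.22×0.5202 + 0.08×2.0210 + 0.26×0.6105 = 0.5265
E(R_P) = R_f + β_P × MRP = 1.32% + 0.5265 × 8.17% = 5.62%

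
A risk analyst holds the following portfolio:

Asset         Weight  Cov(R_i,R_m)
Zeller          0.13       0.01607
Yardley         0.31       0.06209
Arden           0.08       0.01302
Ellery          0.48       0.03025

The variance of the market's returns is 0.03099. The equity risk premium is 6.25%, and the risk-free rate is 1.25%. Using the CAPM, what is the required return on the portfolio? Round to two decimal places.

8.69%

β_Zeller = 0.01607 / 0.03099 = 0.5186
β_Yardley = 0.06209 / 0.03099 = 2.0035
β_Arden = 0.01302 / 0.03099 = 0.4201
β_Ellery = 0.03025 / 0.03099 = 0.9761
β_P = Σ w_i β_i = 0.13×0.5186 + 0.31×2.0035 + 0.08×0.4201 + 0.48×0.9761 = 1.1906
E(R_P) = R_f + β_P × MRP = 1.25% + 1.1906 × 6.25% = 8.69%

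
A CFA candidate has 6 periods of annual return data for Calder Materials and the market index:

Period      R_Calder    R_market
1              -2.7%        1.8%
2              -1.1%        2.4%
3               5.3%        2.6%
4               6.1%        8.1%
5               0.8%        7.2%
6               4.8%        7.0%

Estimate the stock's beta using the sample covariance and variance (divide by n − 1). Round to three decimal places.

0.755

Mean R_i = (-2.7 − 1.1 + 5.3 + 6.1 + 0.8 + 4.8) / 6 = 2.2000%
Mean R_m = (1.8 + 2.4 + 2.6 + 8.1 + 7.2 + 7.0) / 6 = 4.8500%
Σ(R_i − R̄_i)(R_m − R̄_m) = 31.0300  ⇒  Cov = 31.0300 / 5 = 6.2060
Σ(R_m − R̄_m)² = 41.0750  ⇒  Var(R_m) = 41.0750 / 5 = 8.2150
β = Cov / Var(R_m) = 6.2060 / 8.2150 = 0.7554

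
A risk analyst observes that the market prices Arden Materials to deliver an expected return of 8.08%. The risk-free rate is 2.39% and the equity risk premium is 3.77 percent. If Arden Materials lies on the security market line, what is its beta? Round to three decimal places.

1.509

β = (E(R) − R_f) / MRP = (8.08% − 2.39%) / 3.77% = 5.69% / 3.77% = 1.509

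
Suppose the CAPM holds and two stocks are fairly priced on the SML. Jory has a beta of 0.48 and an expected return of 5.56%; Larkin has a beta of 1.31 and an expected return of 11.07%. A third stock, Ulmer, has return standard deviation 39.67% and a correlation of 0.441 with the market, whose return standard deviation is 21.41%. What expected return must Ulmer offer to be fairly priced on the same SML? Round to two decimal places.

MRP = (11.07% − 5.56%) / (1.31 − 0.48) = 6.6386%
R_f = 5.56% − 0.48 × 6.6386% = 2.3735%
β_Ulmer = ρ·σ_i/σ_m = 0.441 × 39.67 / 21.41 = 0.8171
E(R_Ulmer) = R_f + β × MRP = 2.3735% + 0.8171 × 6.6386% = 7.80%

7.80%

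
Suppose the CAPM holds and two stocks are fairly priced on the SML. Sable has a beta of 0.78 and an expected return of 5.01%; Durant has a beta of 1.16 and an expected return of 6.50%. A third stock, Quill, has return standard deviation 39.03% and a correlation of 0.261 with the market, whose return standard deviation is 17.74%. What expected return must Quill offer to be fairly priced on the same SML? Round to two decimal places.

MRP = (6.50% − 5.01%) / (1.16 − 0.78) = 3.9211%
R_f = 5.01% − 0.78 × 3.9211% = 1.9515%
β_Quill = ρ·σ_i/σ_m = 0.261 × 39.03 / 17.74 = 0.5742
E(R_Quill) = R_f + β × MRP = 1.9515% + 0.5742 × 3.9211% = 4.20%

4.20%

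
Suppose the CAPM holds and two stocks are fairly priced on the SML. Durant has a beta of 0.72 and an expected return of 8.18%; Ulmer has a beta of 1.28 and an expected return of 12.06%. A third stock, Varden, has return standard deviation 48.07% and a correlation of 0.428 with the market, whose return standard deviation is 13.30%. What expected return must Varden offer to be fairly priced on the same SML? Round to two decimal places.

13.91%

MRP = (12.06% − 8.18%) / (1.28 − 0.72) = 6.9286%
R_f = 8.18% − 0.72 × 6.9286% = 3.1914%
β_Varden = ρ·σ_i/σ_m = 0.428 × 48.07 / 13.30 = 1.5469
E(R_Varden) = R_f + β × MRP = 3.1914% + 1.5469 × 6.9286% = 13.91%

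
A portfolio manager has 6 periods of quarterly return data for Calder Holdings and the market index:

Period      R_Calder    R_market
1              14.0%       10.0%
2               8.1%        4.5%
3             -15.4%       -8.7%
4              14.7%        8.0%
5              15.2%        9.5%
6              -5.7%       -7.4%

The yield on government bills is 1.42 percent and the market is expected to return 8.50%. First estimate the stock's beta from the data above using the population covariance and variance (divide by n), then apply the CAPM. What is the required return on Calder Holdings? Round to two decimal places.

Mean R_i = (14.0 + 8.1 − 15.4 + 14.7 + 15.2 − 5.7) / 6 = 5.1500%
Mean R_m = (10.0 + 4.5 − 8.7 + 8.0 + 9.5 − 7.4) / 6 = 2.6500%
Σ(R_i − R̄_i)(R_m − R̄_m) = 532.7250  ⇒  Cov = 532.7250 / 6 = 88.7875
Σ(R_m − R̄_m)² = 362.8150  ⇒  Var(R_m) = 362.8150 / 6 = 60.4692
β = Cov / Var(R_m) = 88.7875 / 60.4692 = 1.4683
MRP = 8.50% − 1.42% = 7.08%
E(R) = R_f + β × MRP = 1.42% + 1.4683 × 7.08% = 11.82%

11.82%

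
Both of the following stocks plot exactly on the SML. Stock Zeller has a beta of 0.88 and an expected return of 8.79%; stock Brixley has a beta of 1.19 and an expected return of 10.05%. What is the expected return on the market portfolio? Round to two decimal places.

Both satisfy E(R) = R_f + β·MRP, so the slope of the SML is
MRP = (10.05% − 8.79%) / (1.19 − 0.88) = 1.26% / 0.31 = 4.0645%
R_f = E(R_Zeller) − β_Zeller·MRP = 8.79% − 0.88 × 4.0645% = 5.2132%
E(R_m) = R_f + MRP = 5.2132% + 4.0645% = 9.28%

9.28%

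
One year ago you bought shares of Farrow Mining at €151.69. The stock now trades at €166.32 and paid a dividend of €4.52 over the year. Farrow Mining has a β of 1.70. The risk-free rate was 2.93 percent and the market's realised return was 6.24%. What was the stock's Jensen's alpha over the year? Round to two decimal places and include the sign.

+4.07%

Realised HPR = (P1 + D1 − P0) / P0 = (166.32 + 4.52 − 151.69) / 151.69 = 19.15 / 151.69 = 12.6244%
MRP = 6.24% − 2.93% = 3.31%
CAPM required = R_f + β·MRP = 2.93% + 1.70 × 3.31% = 8.5570%
α = realised − required = 12.6244% − 8.5570% = +4.07%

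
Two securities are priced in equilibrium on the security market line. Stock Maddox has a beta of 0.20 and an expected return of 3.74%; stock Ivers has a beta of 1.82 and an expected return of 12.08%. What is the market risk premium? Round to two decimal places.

5.15%

Both satisfy E(R) = R_f + β·MRP, so the slope of the SML is
MRP = (12.08% − 3.74%) / (1.82 − 0.20) = 8.34% / 1.62 = 5.1481%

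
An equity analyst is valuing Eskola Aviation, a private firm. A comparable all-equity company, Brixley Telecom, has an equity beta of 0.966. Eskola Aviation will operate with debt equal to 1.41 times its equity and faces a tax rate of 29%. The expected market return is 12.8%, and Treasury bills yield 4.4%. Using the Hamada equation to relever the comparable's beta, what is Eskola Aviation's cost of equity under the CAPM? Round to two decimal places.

20.64%

β_L = β_U × [1 + (1 − t)(D/E)] = 0.966 × [1 + (1 − 0.29) × 1.41]
    = 0.966 × [1 + 0.71 × 1.41] = 0.966 × 2.0011 = 1.9331
MRP = 12.8% − 4.4% = 8.40%
E(R) = R_f + β_L × MRP = 4.4% + 1.9331 × 8.4% = 20.64%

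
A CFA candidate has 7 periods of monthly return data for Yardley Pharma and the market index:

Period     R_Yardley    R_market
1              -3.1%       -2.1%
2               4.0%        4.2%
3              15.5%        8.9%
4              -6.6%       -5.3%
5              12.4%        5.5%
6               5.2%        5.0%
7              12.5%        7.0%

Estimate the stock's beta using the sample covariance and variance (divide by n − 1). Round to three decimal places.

1.568

Mean R_i = (-3.1 + 4.0 + 15.5 − 6.6 + 12.4 + 5.2 + 12.5) / 7 = 5.7000%
Mean R_m = (-2.1 + 4.2 + 8.9 − 5.3 + 5.5 + 5.0 + 7.0) / 7 = 3.3143%
Σ(R_i − R̄_i)(R_m − R̄_m) = 245.7000  ⇒  Cov = 245.7000 / 6 = 40.9500
Σ(R_m − R̄_m)² = 156.7086  ⇒  Var(R_m) = 156.7086 / 6 = 26.1181
β = Cov / Var(R_m) = 40.9500 / 26.1181 = 1.5679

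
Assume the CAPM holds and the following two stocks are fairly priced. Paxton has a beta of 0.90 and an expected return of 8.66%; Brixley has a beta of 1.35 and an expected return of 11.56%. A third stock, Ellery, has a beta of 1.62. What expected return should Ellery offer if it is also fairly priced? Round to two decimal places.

MRP (SML slope) = (11.56% − 8.66%) / (1.35 − 0.90) = 2.90% / 0.45 = 6.4444%
R_f (intercept) = 8.66% − 0.90 × 6.4444% = 2.8600%
E(R_Ellery) = R_f + β × MRP = 2.8600% + 1.62 × 6.4444% = 13.30%

13.30%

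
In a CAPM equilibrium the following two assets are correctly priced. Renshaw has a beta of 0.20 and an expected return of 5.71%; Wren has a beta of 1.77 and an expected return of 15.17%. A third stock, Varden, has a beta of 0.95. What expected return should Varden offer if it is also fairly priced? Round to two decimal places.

MRP (SML slope) = (15.17% − 5.71%) / (1.77 − 0.20) = 9.46% / 1.57 = 6.0255%
R_f (intercept) = 5.71% − 0.20 × 6.0255% = 4.5049%
E(R_Varden) = R_f + β × MRP = 4.5049% + 0.95 × 6.0255% = 10.23%

10.23%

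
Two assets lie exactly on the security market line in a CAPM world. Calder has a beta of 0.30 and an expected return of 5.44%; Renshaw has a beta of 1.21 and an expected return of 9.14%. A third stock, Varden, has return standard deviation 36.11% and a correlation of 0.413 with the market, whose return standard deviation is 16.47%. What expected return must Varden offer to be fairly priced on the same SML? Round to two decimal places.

7.90%

MRP = (9.14% − 5.44%) / (1.21 − 0.30) = 4.0659%
R_f = 5.44% − 0.30 × 4.0659% = 4.2202%
β_Varden = ρ·σ_i/σ_m = 0.413 × 36.11 / 16.47 = 0.9055
E(R_Varden) = R_f + β × MRP = 4.2202% + 0.9055 × 4.0659% = 7.90%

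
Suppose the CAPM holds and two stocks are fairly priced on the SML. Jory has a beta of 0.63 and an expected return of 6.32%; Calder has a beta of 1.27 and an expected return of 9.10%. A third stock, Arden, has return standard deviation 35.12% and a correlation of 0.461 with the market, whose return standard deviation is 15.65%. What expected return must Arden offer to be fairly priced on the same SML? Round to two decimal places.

MRP = (9.10% − 6.32%) / (1.27 − 0.63) = 4.3438%
R_f = 6.32% − 0.63 × 4.3438% = 3.5834%
β_Arden = ρ·σ_i/σ_m = 0.461 × 35.12 / 15.65 = 1.0345
E(R_Arden) = R_f + β × MRP = 3.5834% + 1.0345 × 4.3438% = 8.08%

8.08%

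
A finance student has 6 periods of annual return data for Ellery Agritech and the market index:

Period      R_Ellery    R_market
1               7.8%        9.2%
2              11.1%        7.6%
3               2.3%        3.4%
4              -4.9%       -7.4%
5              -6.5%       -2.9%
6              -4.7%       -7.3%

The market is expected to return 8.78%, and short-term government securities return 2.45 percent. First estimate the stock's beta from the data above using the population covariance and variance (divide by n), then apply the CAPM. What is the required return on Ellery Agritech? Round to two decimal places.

Mean R_i = (7.8 + 11.1 + 2.3 − 4.9 − 6.5 − 4.7) / 6 = 0.8500%
Mean R_m = (9.2 + 7.6 + 3.4 − 7.4 − 2.9 − 7.3) / 6 = 0.4333%
Σ(R_i − R̄_i)(R_m − R̄_m) = 251.1500  ⇒  Cov = 251.1500 / 6 = 41.8583
Σ(R_m − R̄_m)² = 269.2933  ⇒  Var(R_m) = 269.2933 / 6 = 44.8822
β = Cov / Var(R_m) = 41.8583 / 44.8822 = 0.9326
MRP = 8.78% − 2.45% = 6.33%
E(R) = R_f + β × MRP = 2.45% + 0.9326 × 6.33% = 8.35%

8.35%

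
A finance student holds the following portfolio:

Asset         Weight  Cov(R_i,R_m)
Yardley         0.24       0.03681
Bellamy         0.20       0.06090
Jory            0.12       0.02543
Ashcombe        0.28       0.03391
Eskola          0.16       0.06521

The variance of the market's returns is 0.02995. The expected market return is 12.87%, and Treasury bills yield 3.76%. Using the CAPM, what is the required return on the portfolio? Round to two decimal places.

β_Yardley = 0.03681 / 0.02995 = 1.2290
β_Bellamy = 0.06090 / 0.02995 = 2.0334
β_Jory = 0.02543 / 0.02995 = 0.8491
β_Ashcombe = 0.03391 / 0.02995 = 1.1322
β_Eskola = 0.06521 / 0.02995 = 2.1773
β_P = Σ w_i β_i = 0.24×1.2290 + 0.20×2.0334 + 0.12×0.8491 + 0.28×1.1322 + 0.16×2.1773 = 1.4689
MRP = 12.87% − 3.76% = 9.11%
E(R_P) = R_f + β_P × MRP = 3.76% + 1.4689 × 9.11% = 17.14%

17.14%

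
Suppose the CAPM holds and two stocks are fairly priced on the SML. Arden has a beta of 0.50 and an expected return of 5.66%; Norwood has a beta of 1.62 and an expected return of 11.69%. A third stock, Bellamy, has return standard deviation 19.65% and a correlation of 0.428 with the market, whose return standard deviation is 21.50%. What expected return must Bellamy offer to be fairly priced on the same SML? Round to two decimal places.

5.07%

MRP = (11.69% − 5.66%) / (1.62 − 0.50) = 5.3839%
R_f = 5.66% − 0.50 × 5.3839% = 2.9681%
β_Bellamy = ρ·σ_i/σ_m = 0.428 × 19.65 / 21.50 = 0.3912
E(R_Bellamy) = R_f + β × MRP = 2.9681% + 0.3912 × 5.3839% = 5.07%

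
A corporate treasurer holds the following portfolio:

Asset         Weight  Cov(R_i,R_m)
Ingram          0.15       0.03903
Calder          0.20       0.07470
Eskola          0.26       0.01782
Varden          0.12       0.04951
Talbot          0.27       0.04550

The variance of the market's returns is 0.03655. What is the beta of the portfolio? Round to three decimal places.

β_Ingram = 0.03903 / 0.03655 = 1.0679
β_Calder = 0.07470 / 0.03655 = 2.0438
β_Eskola = 0.01782 / 0.03655 = 0.4876
β_Varden = 0.04951 / 0.03655 = 1.3546
β_Talbot = 0.04550 / 0.03655 = 1.2449
β_P = Σ w_i β_i = 0.15×1.0679 + 0.20×2.0438 + 0.26×0.4876 + 0.12×1.3546 + 0.27×1.2449 = 1.1944

1.194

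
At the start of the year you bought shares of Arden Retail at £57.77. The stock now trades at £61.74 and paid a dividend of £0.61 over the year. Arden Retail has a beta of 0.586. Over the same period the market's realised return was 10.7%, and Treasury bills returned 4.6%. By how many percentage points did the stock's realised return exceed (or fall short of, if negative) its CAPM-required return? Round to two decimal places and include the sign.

Realised HPR = (P1 + D1 − P0) / P0 = (61.74 + 0.61 − 57.77) / 57.77 = 4.58 / 57.77 = 7.9280%
MRP = 10.7% − 4.6% = 6.10%
CAPM required = R_f + β·MRP = 4.6% + 0.586 × 6.1% = 8.1746%
α = realised − required = 7.9280% − 8.1746% = -0.25%

-0.25%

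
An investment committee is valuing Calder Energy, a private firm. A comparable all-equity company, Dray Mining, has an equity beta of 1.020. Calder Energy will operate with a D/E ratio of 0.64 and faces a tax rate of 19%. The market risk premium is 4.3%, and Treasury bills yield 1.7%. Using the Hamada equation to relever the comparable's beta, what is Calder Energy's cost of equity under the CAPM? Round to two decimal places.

8.36%

β_L = β_U × [1 + (1 − t)(D/E)] = 1.020 × [1 + (1 − 0.19) × 0.64]
    = 1.020 × [1 + 0.81 × 0.64] = 1.020 × 1.5184 = 1.5488
E(R) = R_f + β_L × MRP = 1.7% + 1.5488 × 4.3% = 8.36%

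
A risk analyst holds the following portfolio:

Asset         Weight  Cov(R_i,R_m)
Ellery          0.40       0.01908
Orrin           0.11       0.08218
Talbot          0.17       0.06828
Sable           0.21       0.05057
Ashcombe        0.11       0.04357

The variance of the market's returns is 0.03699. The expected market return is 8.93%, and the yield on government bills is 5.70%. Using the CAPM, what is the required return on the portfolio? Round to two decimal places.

β_Ellery = 0.01908 / 0.03699 = 0.5158
β_Orrin = 0.08218 / 0.03699 = 2.2217
β_Talbot = 0.06828 / 0.03699 = 1.8459
β_Sable = 0.05057 / 0.03699 = 1.3671
β_Ashcombe = 0.04357 / 0.03699 = 1.1779
β_P = Σ w_i β_i = 0.40×0.5158 + 0.11×2.2217 + 0.17×1.8459 + 0.21×1.3671 + 0.11×1.1779 = 1.1812
MRP = 8.93% − 5.70% = 3.23%
E(R_P) = R_f + β_P × MRP = 5.70% + 1.1812 × 3.23% = 9.52%

9.52%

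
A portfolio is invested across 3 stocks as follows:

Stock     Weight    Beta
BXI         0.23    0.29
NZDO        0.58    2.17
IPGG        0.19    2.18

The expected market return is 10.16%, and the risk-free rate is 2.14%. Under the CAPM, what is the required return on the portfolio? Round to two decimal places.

β_P = Σ w_i β_i = 0.23×0.29 + 0.58×2.17 + 0.19×2.18 = 1.7395
MRP = 10.16% − 2.14% = 8.02%
E(R_P) = R_f + β_P × MRP = 2.14% + 1.7395 × 8.02% = 16.09%

16.09%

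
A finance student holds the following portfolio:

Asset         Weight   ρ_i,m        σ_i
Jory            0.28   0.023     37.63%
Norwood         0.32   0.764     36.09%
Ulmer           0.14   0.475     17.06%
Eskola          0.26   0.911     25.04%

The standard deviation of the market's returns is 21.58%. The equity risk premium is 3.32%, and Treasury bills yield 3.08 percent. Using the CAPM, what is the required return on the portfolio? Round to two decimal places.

β_Jory = 0.023 × 37.63% / 21.58% = 0.0401
β_Norwood = 0.764 × 36.09% / 21.58% = 1.2777
β_Ulmer = 0.475 × 17.06% / 21.58% = 0.3755
β_Eskola = 0.911 × 25.04% / 21.58% = 1.0571
β_P = Σ w_i β_i = 0.28×0.0401 + 0.32×1.2777 + 0.14×0.3755 + 0.26×1.0571 = 0.7475
E(R_P) = R_f + β_P × MRP = 3.08% + 0.7475 × 3.32% = 5.56%

5.56%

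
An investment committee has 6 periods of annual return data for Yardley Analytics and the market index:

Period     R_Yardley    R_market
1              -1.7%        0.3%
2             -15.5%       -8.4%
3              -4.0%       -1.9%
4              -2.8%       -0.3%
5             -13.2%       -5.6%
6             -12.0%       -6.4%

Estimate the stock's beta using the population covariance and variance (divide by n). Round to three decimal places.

Mean R_i = (-1.7 − 15.5 − 4.0 − 2.8 − 13.2 − 12.0) / 6 = -8.2000%
Mean R_m = (0.3 − 8.4 − 1.9 − 0.3 − 5.6 − 6.4) / 6 = -3.7167%
Σ(R_i − R̄_i)(R_m − R̄_m) = 105.9900  ⇒  Cov = 105.9900 / 6 = 17.6650
Σ(R_m − R̄_m)² = 63.7883  ⇒  Var(R_m) = 63.7883 / 6 = 10.6314
β = Cov / Var(R_m) = 17.6650 / 10.6314 = 1.6616

1.662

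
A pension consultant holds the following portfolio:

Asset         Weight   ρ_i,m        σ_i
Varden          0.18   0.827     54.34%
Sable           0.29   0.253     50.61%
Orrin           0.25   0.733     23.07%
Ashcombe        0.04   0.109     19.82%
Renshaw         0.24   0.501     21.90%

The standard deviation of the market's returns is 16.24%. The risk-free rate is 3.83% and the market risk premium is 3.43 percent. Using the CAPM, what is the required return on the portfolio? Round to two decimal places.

7.79%

β_Varden = 0.827 × 54.34% / 16.24% = 2.7672
β_Sable = 0.253 × 50.61% / 16.24% = 0.7884
β_Orrin = 0.733 × 23.07% / 16.24% = 1.0413
β_Ashcombe = 0.109 × 19.82% / 16.24% = 0.1330
β_Renshaw = 0.501 × 21.90% / 16.24% = 0.6756
β_P = Σ w_i β_i = 0.18×2.7672 + 0.29×0.7884 + 0.25×1.0413 + 0.04×0.1330 + 0.24×0.6756 = 1.1545
E(R_P) = R_f + β_P × MRP = 3.83% + 1.1545 × 3.43% = 7.79%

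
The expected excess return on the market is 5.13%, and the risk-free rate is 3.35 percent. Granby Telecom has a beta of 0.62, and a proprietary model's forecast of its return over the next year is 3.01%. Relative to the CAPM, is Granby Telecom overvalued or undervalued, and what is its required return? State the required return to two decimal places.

Required return = R_f + β·MRP = 3.35% + 0.62 × 5.13% = 6.53%
Forecast 3.01% < required 6.53% → the stock plots below the SML → overvalued.

Overvalued; required return 6.53%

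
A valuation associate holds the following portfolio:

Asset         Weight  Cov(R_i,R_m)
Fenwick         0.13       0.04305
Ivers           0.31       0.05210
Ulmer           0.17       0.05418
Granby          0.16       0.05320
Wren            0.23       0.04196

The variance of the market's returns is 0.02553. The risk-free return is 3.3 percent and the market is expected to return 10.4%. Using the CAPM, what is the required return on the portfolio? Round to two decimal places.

16.96%

β_Fenwick = 0.04305 / 0.02553 = 1.6863
β_Ivers = 0.05210 / 0.02553 = 2.0407
β_Ulmer = 0.05418 / 0.02553 = 2.1222
β_Granby = 0.05320 / 0.02553 = 2.0838
β_Wren = 0.04196 / 0.02553 = 1.6436
β_P = Σ w_i β_i = 0.13×1.6863 + 0.31×2.0407 + 0.17×2.1222 + 0.16×2.0838 + 0.23×1.6436 = 1.9240
MRP = 10.4% − 3.3% = 7.10%
E(R_P) = R_f + β_P × MRP = 3.3% + 1.9240 × 7.1% = 16.96%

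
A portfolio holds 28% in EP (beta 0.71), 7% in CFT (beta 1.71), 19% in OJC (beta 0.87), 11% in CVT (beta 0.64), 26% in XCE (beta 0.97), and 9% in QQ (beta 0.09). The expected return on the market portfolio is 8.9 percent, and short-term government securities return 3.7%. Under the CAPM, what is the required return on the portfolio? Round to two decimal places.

7.94%

β_P = Σ w_i β_i = 0.28×0.71 + 0.07×1.71 + 0.19×0.87 + 0.11×0.64 + 0.26×0.97 + 0.09×0.09 = 0.8145
MRP = 8.9% − 3.7% = 5.20%
E(R_P) = R_f + β_P × MRP = 3.7% + 0.8145 × 5.2% = 7.94%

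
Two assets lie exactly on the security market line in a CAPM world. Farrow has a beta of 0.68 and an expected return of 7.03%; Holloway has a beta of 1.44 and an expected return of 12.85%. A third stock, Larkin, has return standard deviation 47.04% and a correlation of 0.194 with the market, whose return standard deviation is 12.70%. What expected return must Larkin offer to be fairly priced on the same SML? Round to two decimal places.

7.33%

MRP = (12.85% − 7.03%) / (1.44 − 0.68) = 7.6579%
R_f = 7.03% − 0.68 × 7.6579% = 1.8226%
β_Larkin = ρ·σ_i/σ_m = 0.194 × 47.04 / 12.70 = 0.7186
E(R_Larkin) = R_f + β × MRP = 1.8226% + 0.7186 × 7.6579% = 7.33%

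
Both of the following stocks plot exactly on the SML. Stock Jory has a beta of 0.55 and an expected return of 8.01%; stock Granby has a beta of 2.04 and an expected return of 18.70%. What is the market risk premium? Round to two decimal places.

Both satisfy E(R) = R_f + β·MRP, so the slope of the SML is
MRP = (18.70% − 8.01%) / (2.04 − 0.55) = 10.69% / 1.49 = 7.1745%

7.17%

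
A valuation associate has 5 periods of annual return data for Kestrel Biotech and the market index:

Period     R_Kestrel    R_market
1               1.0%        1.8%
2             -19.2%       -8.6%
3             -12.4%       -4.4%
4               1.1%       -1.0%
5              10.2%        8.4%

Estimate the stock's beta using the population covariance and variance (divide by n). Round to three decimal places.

1.764

Mean R_i = (1.0 − 19.2 − 12.4 + 1.1 + 10.2) / 5 = -3.8600%
Mean R_m = (1.8 − 8.6 − 4.4 − 1.0 + 8.4) / 5 = -0.7600%
Σ(R_i − R̄_i)(R_m − R̄_m) = 291.3920  ⇒  Cov = 291.3920 / 5 = 58.2784
Σ(R_m − R̄_m)² = 165.2320  ⇒  Var(R_m) = 165.2320 / 5 = 33.0464
β = Cov / Var(R_m) = 58.2784 / 33.0464 = 1.7635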